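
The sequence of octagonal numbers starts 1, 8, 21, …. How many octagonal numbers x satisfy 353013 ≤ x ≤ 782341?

168

The n-th octagonal number is n(3n−2).
Smallest index with value ≥ 353013: n = 344 (giving 354320).
Largest index with value ≤ 782341: n = 511 (giving 782341).
Indices 344 through 511: 168 terms.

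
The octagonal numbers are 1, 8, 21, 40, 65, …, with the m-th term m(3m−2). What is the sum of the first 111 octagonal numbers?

Σ i(3i−2) = 3Σi² − 2Σi over i = 1..111.
Σi = 6216 and Σi² = 462056.
3·462056 − 2·6216 = 1373736.

1373736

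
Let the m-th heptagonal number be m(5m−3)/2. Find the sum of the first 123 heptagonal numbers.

1558246

Σ i(5i−3)/2 = (5Σi² − 3Σi) / 2 over i = 1..123.
Σi = 7626 and Σi² = 627874.
(5·627874 − 3·7626) / 2 = 3116492/2 = 1558246.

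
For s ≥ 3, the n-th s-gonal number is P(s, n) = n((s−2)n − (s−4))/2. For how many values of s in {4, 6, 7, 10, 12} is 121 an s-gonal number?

s = 4: P(4, 11) = 121. ✓
s = 6: P(6, 8) = 120 and P(6, 9) = 153; 121 is not s-gonal.
s = 7: P(7, 7) = 112 and P(7, 8) = 148; 121 is not s-gonal.
s = 10: P(10, 5) = 85 and P(10, 6) = 126; 121 is not s-gonal.
s = 12: P(12, 5) = 105 and P(12, 6) = 156; 121 is not s-gonal.
Hits: s ∈ {4} → 1.

1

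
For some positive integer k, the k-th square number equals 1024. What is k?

32

We need n² = 1024, so n = √1024 = 32.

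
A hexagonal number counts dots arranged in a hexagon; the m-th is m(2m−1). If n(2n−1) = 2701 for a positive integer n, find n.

37

Set n(2n−1) = 2701, giving 2n² − n − 2701 = 0.
The discriminant is 1 + 8·2701 = 21609, and √21609 = 147.
So n = (1 + 147) / 4 = 148/4 = 37.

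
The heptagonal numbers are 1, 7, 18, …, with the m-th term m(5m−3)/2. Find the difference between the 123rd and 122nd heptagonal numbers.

611

Consecutive heptagonal numbers differ by 5n − 4: here 5·123 − 4 = 611.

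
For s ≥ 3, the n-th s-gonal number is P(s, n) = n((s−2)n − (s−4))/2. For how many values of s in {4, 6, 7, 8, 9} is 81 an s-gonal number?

s = 4: P(4, 9) = 81. ✓
s = 6: P(6, 6) = 66 and P(6, 7) = 91; 81 is not s-gonal.
s = 7: P(7, 6) = 81. ✓
s = 8: P(8, 5) = 65 and P(8, 6) = 96; 81 is not s-gonal.
s = 9: P(9, 5) = 75 and P(9, 6) = 111; 81 is not s-gonal.
Hits: s ∈ {4, 7} → 2.

2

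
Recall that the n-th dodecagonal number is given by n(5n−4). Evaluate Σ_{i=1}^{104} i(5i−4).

1880060

Σ i(5i−4) = 5Σi² − 4Σi over i = 1..104.
Σi = 5460 and Σi² = 380380.
5·380380 − 4·5460 = 1880060.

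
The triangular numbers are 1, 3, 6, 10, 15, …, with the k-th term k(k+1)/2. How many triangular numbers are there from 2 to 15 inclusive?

The n-th triangular number is n(n+1)/2.
Smallest index with value ≥ 2: n = 2 (giving 3).
Largest index with value ≤ 15: n = 5 (giving 15).
Indices 2 through 5: 4 terms.

4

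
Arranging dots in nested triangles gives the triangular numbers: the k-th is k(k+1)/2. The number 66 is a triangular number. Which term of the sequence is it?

Set n(n+1)/2 = 66, giving n² + n − 132 = 0.
So n = (-1 + 23) / 2 = 22/2 = 11.

11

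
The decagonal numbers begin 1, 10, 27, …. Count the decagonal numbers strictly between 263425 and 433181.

The n-th decagonal number is n(4n−3).
Smallest index with value > 263425: n = 258 (giving 265482).
Largest index with value < 433181: n = 329 (giving 431977).
Indices 258 through 329: 72 terms.

72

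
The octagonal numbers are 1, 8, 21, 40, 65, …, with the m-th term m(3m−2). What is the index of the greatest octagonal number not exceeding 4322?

38

Solve n(3n−2) ≤ 4322 for integer n.
n = 38 gives 4256 ≤ 4322, while n = 39 gives 4485 > 4322; so the answer is index 38.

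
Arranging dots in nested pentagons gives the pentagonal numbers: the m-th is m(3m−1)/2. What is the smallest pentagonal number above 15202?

Solve n(3n−1)/2 > 15202 for integer n.
The largest n with value ≤ 15202 is 100 (since 14950 ≤ 15202 < 15251), so the first above is n = 101, value 15251.

15251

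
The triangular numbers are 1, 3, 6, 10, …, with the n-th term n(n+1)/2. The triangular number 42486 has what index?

291

Set n(n+1)/2 = 42486, giving n² + n − 84972 = 0.
The discriminant is 1 + 8·42486 = 339889, and √339889 = 583.
So n = (-1 + 583) / 2 = 582/2 = 291.
Check: 291·292/2 = 42486. ✓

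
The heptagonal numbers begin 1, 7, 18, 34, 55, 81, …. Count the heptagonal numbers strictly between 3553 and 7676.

The n-th heptagonal number is n(5n−3)/2.
Smallest index with value > 3553: n = 39 (giving 3744).
Largest index with value < 7676: n = 55 (giving 7480).
Indices 39 through 55: 17 terms.

17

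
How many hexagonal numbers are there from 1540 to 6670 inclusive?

The n-th hexagonal number is n(2n−1).
Smallest index with value ≥ 1540: n = 28 (giving 1540).
Largest index with value ≤ 6670: n = 58 (giving 6670).
Indices 28 through 58: 31 terms.

31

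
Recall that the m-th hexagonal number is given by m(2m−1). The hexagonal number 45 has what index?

Set n(2n−1) = 45, giving 2n² − n − 45 = 0.
The discriminant is 1 + 8·45 = 361, and √361 = 19.
So n = (1 + 19) / 4 = 20/4 = 5.

5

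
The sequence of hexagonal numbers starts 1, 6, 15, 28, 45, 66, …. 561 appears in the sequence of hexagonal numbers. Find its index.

17

Set n(2n−1) = 561, giving 2n² − n − 561 = 0.
The discriminant is 1 + 8·561 = 4489, and √4489 = 67.
So n = (1 + 67) / 4 = 68/4 = 17.
Check: 17·(2·17 − 1) = 561. ✓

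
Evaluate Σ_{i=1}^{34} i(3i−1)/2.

20230

Σ i(3i−1)/2 = (3Σi² − Σi) / 2 over i = 1..34.
Σi = 595 and Σi² = 13685.
(3·13685 − 1·595) / 2 = 40460/2 = 20230.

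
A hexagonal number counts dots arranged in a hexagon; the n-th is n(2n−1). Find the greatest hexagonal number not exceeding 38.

Solve n(2n−1) ≤ 38 for integer n.
n = 4 gives 28 ≤ 38, while n = 5 gives 45 > 38; so the answer is 28.

28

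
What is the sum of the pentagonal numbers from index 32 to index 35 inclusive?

Σ i(3i−1)/2 = (3Σi² − Σi) / 2 over i = 32..35.
Σi = 630 − 496 = 134 and Σi² = 14910 − 10416 = 4494.
(3·4494 − 1·134) / 2 = 13348/2 = 6674.

6674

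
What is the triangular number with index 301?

The 301st triangular number is n(n+1)/2 with n = 301.
301·302/2 = 90902/2 = 45451.

45451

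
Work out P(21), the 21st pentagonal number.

651

The 21st pentagonal number is n(3n−1)/2 with n = 21.
21·(3·21 − 1)/2 = 21·62/2 = 21·31 = 651.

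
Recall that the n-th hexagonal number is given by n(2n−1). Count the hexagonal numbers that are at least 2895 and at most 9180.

30

The n-th hexagonal number is n(2n−1).
Smallest index with value ≥ 2895: n = 39 (giving 3003).
Largest index with value ≤ 9180: n = 68 (giving 9180).
Indices 39 through 68: 30 terms.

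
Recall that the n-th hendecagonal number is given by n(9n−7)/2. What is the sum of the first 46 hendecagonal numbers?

147016

Σ i(9i−7)/2 = (9Σi² − 7Σi) / 2 over i = 1..46.
Σi = 1081 and Σi² = 33511.
(9·33511 − 7·1081) / 2 = 294032/2 = 147016.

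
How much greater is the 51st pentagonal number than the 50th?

151

Consecutive pentagonal numbers differ by 3n − 2: here 3·51 − 2 = 151.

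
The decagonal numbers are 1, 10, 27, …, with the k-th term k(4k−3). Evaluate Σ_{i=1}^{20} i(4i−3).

Σ i(4i−3) = 4Σi² − 3Σi over i = 1..20.
Σi = 210 and Σi² = 2870.
4·2870 − 3·210 = 10850.

10850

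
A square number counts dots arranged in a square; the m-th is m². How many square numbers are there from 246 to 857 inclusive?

The n-th square number is n².
Smallest index with value ≥ 246: n = 16 (giving 256).
Largest index with value ≤ 857: n = 29 (giving 841).
Indices 16 through 29: 14 terms.

14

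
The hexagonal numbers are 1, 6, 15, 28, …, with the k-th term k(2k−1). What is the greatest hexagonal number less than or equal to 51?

Solve n(2n−1) ≤ 51 for integer n.
n = 5 gives 45 ≤ 51, while n = 6 gives 66 > 51; so the answer is 45.

45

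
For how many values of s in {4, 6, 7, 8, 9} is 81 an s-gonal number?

s = 4: P(4, 9) = 81. ✓
s = 6: P(6, 6) = 66 and P(6, 7) = 91; 81 is not s-gonal.
s = 7: P(7, 6) = 81. ✓
s = 8: P(8, 5) = 65 and P(8, 6) = 96; 81 is not s-gonal.
s = 9: P(9, 5) = 75 and P(9, 6) = 111; 81 is not s-gonal.
Hits: s ∈ {4, 7} → 2.

2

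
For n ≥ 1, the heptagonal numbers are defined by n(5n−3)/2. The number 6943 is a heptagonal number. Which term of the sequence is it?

Set n(5n−3)/2 = 6943, giving 5n² − 3n − 13886 = 0.
So n = (3 + 527) / 10 = 530/10 = 53.

53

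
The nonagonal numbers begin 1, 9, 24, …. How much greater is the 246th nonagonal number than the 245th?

Consecutive nonagonal numbers differ by 7n − 6: here 7·246 − 6 = 1716.

1716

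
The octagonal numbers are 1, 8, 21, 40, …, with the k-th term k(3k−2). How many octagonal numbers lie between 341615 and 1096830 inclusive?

The n-th octagonal number is n(3n−2).
Smallest index with value ≥ 341615: n = 338 (giving 342056).
Largest index with value ≤ 1096830: n = 604 (giving 1093240).
Indices 338 through 604: 267 terms.

267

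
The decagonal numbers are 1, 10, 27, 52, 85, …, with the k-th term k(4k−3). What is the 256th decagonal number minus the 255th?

2041

Consecutive decagonal numbers differ by 8n − 7: here 8·256 − 7 = 2041.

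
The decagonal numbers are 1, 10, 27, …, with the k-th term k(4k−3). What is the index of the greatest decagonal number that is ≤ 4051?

Solve n(4n−3) ≤ 4051 for integer n.
n = 32 gives 4000 ≤ 4051, while n = 33 gives 4257 > 4051; so the answer is index 32.

32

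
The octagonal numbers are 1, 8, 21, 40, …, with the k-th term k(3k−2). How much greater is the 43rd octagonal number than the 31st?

2640

43·(3·43 − 2) = 5461 and 31·(3·31 − 2) = 2821.
Difference: 5461 − 2821 = 2640.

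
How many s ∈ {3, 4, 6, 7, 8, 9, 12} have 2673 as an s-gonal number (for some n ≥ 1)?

1

s = 3: P(3, 72) = 2628 and P(3, 73) = 2701; 2673 is not s-gonal.
s = 4: P(4, 51) = 2601 and P(4, 52) = 2704; 2673 is not s-gonal.
s = 6: P(6, 36) = 2556 and P(6, 37) = 2701; 2673 is not s-gonal.
s = 7: P(7, 33) = 2673. ✓
s = 8: P(8, 30) = 2640 and P(8, 31) = 2821; 2673 is not s-gonal.
s = 9: P(9, 27) = 2484 and P(9, 28) = 2674; 2673 is not s-gonal.
s = 12: P(12, 23) = 2553 and P(12, 24) = 2784; 2673 is not s-gonal.
Hits: s ∈ {7} → 1.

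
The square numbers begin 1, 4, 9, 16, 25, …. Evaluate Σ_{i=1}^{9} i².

285

Σ_{i=1}^{9} i² = 9·10·19/6 = 285.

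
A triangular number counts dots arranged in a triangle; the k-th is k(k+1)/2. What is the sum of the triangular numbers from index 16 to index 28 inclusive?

Σ i(i+1)/2 = (Σi² + Σi) / 2 over i = 16..28.
Σi = 406 − 120 = 286 and Σi² = 7714 − 1240 = 6474.
(1·6474 + 1·286) / 2 = 6760/2 = 3380.

3380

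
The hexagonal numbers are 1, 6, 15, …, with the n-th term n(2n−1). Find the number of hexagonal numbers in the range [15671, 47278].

66

The n-th hexagonal number is n(2n−1).
Smallest index with value ≥ 15671: n = 89 (giving 15753).
Largest index with value ≤ 47278: n = 154 (giving 47278).
Indices 89 through 154: 66 terms.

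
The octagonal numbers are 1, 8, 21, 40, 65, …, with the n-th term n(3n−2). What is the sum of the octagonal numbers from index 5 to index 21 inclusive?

Σ i(3i−2) = 3Σi² − 2Σi over i = 5..21.
Σi = 231 − 10 = 221 and Σi² = 3311 − 30 = 3281.
3·3281 − 2·221 = 9401.

9401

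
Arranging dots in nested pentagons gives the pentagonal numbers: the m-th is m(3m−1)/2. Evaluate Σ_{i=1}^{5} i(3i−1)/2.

Σ i(3i−1)/2 = (3Σi² − Σi) / 2 over i = 1..5.
Σi = 15 and Σi² = 55.
(3·55 − 1·15) / 2 = 150/2 = 75.

75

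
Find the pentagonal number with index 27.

1080

The 27th pentagonal number is n(3n−1)/2 with n = 27.
27·(3·27 − 1)/2 = 27·80/2 = 27·40 = 1080.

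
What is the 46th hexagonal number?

4186

46·(2·46 − 1) = 46·91 = 4186.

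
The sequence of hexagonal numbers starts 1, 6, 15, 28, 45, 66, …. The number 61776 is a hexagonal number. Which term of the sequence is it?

176

Set n(2n−1) = 61776, giving 2n² − n − 61776 = 0.
The discriminant is 1 + 8·61776 = 494209, and √494209 = 703.
So n = (1 + 703) / 4 = 704/4 = 176.
Check: 176·(2·176 − 1) = 61776. ✓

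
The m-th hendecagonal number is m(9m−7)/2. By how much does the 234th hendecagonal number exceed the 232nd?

234·(9·234 − 7)/2 = 245583 and 232·(9·232 − 7)/2 = 241396.
Difference: 245583 − 241396 = 4187.

4187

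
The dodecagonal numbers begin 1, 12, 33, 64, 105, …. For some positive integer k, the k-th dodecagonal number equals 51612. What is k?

102

Set n(5n−4) = 51612, giving 5n² − 4n − 51612 = 0.
The discriminant is 16 + 20·51612 = 1032256, and √1032256 = 1016.
So n = (4 + 1016) / 10 = 1020/10 = 102.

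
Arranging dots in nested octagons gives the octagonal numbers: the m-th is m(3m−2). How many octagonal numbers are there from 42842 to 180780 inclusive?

The n-th octagonal number is n(3n−2).
Smallest index with value ≥ 42842: n = 120 (giving 42960).
Largest index with value ≤ 180780: n = 245 (giving 179585).
Indices 120 through 245: 126 terms.

126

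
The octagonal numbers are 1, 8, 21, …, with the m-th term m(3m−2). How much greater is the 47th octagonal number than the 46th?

Consecutive octagonal numbers differ by 6n − 5: here 6·47 − 5 = 277.

277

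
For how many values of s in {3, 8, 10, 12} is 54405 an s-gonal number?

s = 3: P(3, 329) = 54285 and P(3, 330) = 54615; 54405 is not s-gonal.
s = 8: P(8, 135) = 54405. ✓
s = 10: P(10, 117) = 54405. ✓
s = 12: P(12, 104) = 53664 and P(12, 105) = 54705; 54405 is not s-gonal.
Hits: s ∈ {8, 10} → 2.

2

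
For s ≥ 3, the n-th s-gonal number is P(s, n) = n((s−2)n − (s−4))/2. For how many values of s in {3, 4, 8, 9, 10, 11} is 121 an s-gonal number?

s = 3: P(3, 15) = 120 and P(3, 16) = 136; 121 is not s-gonal.
s = 4: P(4, 11) = 121. ✓
s = 8: P(8, 6) = 96 and P(8, 7) = 133; 121 is not s-gonal.
s = 9: P(9, 6) = 111 and P(9, 7) = 154; 121 is not s-gonal.
s = 10: P(10, 5) = 85 and P(10, 6) = 126; 121 is not s-gonal.
s = 11: P(11, 5) = 95 and P(11, 6) = 141; 121 is not s-gonal.
Hits: s ∈ {4} → 1.

1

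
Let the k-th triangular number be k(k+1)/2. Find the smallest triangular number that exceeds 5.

Solve n(n+1)/2 > 5 for integer n.
The largest n with value ≤ 5 is 2 (since 3 ≤ 5 < 6), so the first above is n = 3, value 6.

6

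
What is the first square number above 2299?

Solve n² > 2299 for integer n.
The largest n with value ≤ 2299 is 47 (since 2209 ≤ 2299 < 2304), so the first above is n = 48, value 2304.

2304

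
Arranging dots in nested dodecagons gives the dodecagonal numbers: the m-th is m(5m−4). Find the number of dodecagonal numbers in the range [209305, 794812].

195

The n-th dodecagonal number is n(5n−4).
Smallest index with value ≥ 209305: n = 205 (giving 209305).
Largest index with value ≤ 794812: n = 399 (giving 794409).
Indices 205 through 399: 195 terms.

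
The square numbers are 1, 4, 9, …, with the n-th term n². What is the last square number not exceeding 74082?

Solve n² ≤ 74082 for integer n.
n = 272 gives 73984 ≤ 74082, while n = 273 gives 74529 > 74082; so the answer is 73984.

73984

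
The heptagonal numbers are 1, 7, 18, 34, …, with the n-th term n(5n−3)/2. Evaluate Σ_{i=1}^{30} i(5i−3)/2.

22940

Σ i(5i−3)/2 = (5Σi² − 3Σi) / 2 over i = 1..30.
Σi = 465 and Σi² = 9455.
(5·9455 − 3·465) / 2 = 45880/2 = 22940.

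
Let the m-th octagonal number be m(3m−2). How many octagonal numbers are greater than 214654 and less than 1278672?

The n-th octagonal number is n(3n−2).
Smallest index with value > 214654: n = 268 (giving 214936).
Largest index with value < 1278672: n = 653 (giving 1277921).
Indices 268 through 653: 386 terms.

386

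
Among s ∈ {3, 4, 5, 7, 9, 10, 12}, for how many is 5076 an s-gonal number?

s = 3: P(3, 100) = 5050 and P(3, 101) = 5151; 5076 is not s-gonal.
s = 4: P(4, 71) = 5041 and P(4, 72) = 5184; 5076 is not s-gonal.
s = 5: P(5, 58) = 5017 and P(5, 59) = 5192; 5076 is not s-gonal.
s = 7: P(7, 45) = 4995 and P(7, 46) = 5221; 5076 is not s-gonal.
s = 9: P(9, 38) = 4959 and P(9, 39) = 5226; 5076 is not s-gonal.
s = 10: P(10, 36) = 5076. ✓
s = 12: P(12, 32) = 4992 and P(12, 33) = 5313; 5076 is not s-gonal.
Hits: s ∈ {10} → 1.

1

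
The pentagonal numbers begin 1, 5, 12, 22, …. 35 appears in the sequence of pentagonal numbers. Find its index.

Set n(3n−1)/2 = 35, giving 3n² − n − 70 = 0.
The discriminant is 1 + 24·35 = 841, and √841 = 29.
So n = (1 + 29) / 6 = 30/6 = 5.

5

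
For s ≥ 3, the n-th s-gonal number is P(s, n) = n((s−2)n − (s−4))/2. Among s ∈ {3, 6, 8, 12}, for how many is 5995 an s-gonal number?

s = 3: P(3, 109) = 5995. ✓
s = 6: P(6, 55) = 5995. ✓
s = 8: P(8, 45) = 5985 and P(8, 46) = 6256; 5995 is not s-gonal.
s = 12: P(12, 35) = 5985 and P(12, 36) = 6336; 5995 is not s-gonal.
Hits: s ∈ {3, 6} → 2.

2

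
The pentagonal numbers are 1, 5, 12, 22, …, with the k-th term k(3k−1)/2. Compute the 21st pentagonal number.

651

21·(3·21 − 1)/2 = 21·62/2 = 21·31 = 651.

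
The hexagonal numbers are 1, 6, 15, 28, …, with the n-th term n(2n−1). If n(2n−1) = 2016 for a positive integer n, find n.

Set n(2n−1) = 2016, giving 2n² − n − 2016 = 0.
So n = (1 + 127) / 4 = 128/4 = 32.
Check: 32·(2·32 − 1) = 2016. ✓

32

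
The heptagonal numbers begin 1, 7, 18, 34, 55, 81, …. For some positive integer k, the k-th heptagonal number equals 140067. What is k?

Set n(5n−3)/2 = 140067, giving 5n² − 3n − 280134 = 0.
The discriminant is 9 + 40·140067 = 5602689, and √5602689 = 2367.
So n = (3 + 2367) / 10 = 2370/10 = 237.
Check: 237·(5·237 − 3)/2 = 140067. ✓

237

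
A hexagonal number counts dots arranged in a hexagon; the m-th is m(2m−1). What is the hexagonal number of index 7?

The 7th hexagonal number is n(2n−1) with n = 7.
7·(2·7 − 1) = 7·13 = 91.

91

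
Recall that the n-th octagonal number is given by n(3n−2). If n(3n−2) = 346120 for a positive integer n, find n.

Set n(3n−2) = 346120, giving 3n² − 2n − 346120 = 0.
The discriminant is 4 + 12·346120 = 4153444, and √4153444 = 2038.
So n = (2 + 2038) / 6 = 2040/6 = 340.
Check: 340·(3·340 − 2) = 346120. ✓

340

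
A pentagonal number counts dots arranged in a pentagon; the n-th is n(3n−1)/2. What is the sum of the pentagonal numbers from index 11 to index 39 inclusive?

Σ i(3i−1)/2 = (3Σi² − Σi) / 2 over i = 11..39.
Σi = 780 − 55 = 725 and Σi² = 20540 − 385 = 20155.
(3·20155 − 1·725) / 2 = 59740/2 = 29870.

29870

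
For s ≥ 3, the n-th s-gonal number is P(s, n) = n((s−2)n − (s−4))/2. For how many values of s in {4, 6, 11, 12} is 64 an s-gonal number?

s = 4: P(4, 8) = 64. ✓
s = 6: P(6, 5) = 45 and P(6, 6) = 66; 64 is not s-gonal.
s = 11: P(11, 4) = 58 and P(11, 5) = 95; 64 is not s-gonal.
s = 12: P(12, 4) = 64. ✓
Hits: s ∈ {4, 12} → 2.

2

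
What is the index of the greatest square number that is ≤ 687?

26

Solve n² ≤ 687 for integer n.
n = 26 gives 676 ≤ 687, while n = 27 gives 729 > 687; so the answer is index 26.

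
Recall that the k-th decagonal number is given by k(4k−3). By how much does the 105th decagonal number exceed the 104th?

Consecutive decagonal numbers differ by 8n − 7: here 8·105 − 7 = 833.

833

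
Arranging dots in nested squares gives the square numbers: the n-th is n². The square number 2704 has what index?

52

We need n² = 2704, so n = √2704 = 52.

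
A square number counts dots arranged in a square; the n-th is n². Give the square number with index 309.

95481

The 309th square number is n² with n = 309.
309² = 95481.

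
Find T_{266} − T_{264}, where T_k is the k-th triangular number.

531

266·267/2 = 35511 and 264·265/2 = 34980.
Difference: 35511 − 34980 = 531.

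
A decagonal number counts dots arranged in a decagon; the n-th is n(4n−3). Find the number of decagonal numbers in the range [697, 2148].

10

The n-th decagonal number is n(4n−3).
Smallest index with value ≥ 697: n = 14 (giving 742).
Largest index with value ≤ 2148: n = 23 (giving 2047).
Indices 14 through 23: 10 terms.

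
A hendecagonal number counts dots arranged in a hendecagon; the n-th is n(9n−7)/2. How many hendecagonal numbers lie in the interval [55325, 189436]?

94

The n-th hendecagonal number is n(9n−7)/2.
Smallest index with value ≥ 55325: n = 112 (giving 56056).
Largest index with value ≤ 189436: n = 205 (giving 188395).
Indices 112 through 205: 94 terms.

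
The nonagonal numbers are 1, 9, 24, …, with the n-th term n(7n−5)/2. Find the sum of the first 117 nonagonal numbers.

Σ i(7i−5)/2 = (7Σi² − 5Σi) / 2 over i = 1..117.
Σi = 6903 and Σi² = 540735.
(7·540735 − 5·6903) / 2 = 3750630/2 = 1875315.

1875315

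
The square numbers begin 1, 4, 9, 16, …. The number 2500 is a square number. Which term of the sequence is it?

We need n² = 2500, so n = √2500 = 50.
Check: 50² = 2500. ✓

50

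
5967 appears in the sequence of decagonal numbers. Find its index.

Set n(4n−3) = 5967, giving 4n² − 3n − 5967 = 0.
The discriminant is 9 + 16·5967 = 95481, and √95481 = 309.
So n = (3 + 309) / 8 = 312/8 = 39.
Check: 39·(4·39 − 3) = 5967. ✓

39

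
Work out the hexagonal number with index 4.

28

The 4th hexagonal number is n(2n−1) with n = 4.
4·(2·4 − 1) = 4·7 = 28.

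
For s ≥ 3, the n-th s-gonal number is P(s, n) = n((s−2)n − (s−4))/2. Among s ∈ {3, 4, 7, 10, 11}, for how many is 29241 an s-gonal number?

2

s = 3: P(3, 241) = 29161 and P(3, 242) = 29403; 29241 is not s-gonal.
s = 4: P(4, 171) = 29241. ✓
s = 7: P(7, 108) = 28998 and P(7, 109) = 29539; 29241 is not s-gonal.
s = 10: P(10, 85) = 28645 and P(10, 86) = 29326; 29241 is not s-gonal.
s = 11: P(11, 81) = 29241. ✓
Hits: s ∈ {4, 11} → 2.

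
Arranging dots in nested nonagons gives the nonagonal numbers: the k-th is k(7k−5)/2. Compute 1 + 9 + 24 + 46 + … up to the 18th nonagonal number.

Σ i(7i−5)/2 = (7Σi² − 5Σi) / 2 over i = 1..18.
Σi = 171 and Σi² = 2109.
(7·2109 − 5·171) / 2 = 13908/2 = 6954.

6954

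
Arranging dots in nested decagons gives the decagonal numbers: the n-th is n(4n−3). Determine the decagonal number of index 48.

The 48th decagonal number is n(4n−3) with n = 48.
48·(4·48 − 3) = 48·189 = 9072.

9072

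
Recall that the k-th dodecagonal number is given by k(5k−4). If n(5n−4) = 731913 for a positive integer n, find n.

383

Set n(5n−4) = 731913, giving 5n² − 4n − 731913 = 0.
So n = (4 + 3826) / 10 = 3830/10 = 383.
Check: 383·(5·383 − 4) = 731913. ✓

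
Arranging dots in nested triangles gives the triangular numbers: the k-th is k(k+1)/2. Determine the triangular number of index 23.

The 23rd triangular number is n(n+1)/2 with n = 23.
23·24/2 = 552/2 = 276.

276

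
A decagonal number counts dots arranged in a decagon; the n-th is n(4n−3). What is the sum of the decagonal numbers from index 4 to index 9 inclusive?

967

Σ i(4i−3) = 4Σi² − 3Σi over i = 4..9.
Σi = 45 − 6 = 39 and Σi² = 285 − 14 = 271.
4·271 − 3·39 = 967.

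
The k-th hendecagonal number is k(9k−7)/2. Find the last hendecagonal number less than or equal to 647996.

645058

Solve n(9n−7)/2 ≤ 647996 for integer n.
n = 379 gives 645058 ≤ 647996, while n = 380 gives 648470 > 647996; so the answer is 645058.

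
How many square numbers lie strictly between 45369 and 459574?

The n-th square number is n².
Smallest index with value > 45369: n = 214 (giving 45796).
Largest index with value < 459574: n = 677 (giving 458329).
Indices 214 through 677: 464 terms.

464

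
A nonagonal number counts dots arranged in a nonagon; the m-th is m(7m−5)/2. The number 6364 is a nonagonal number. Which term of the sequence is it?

Set n(7n−5)/2 = 6364, giving 7n² − 5n − 12728 = 0.
The discriminant is 25 + 56·6364 = 356409, and √356409 = 597.
So n = (5 + 597) / 14 = 602/14 = 43.
Check: 43·(7·43 − 5)/2 = 6364. ✓

43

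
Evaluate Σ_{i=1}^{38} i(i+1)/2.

Σ i(i+1)/2 = (Σi² + Σi) / 2 over i = 1..38.
Σi = 741 and Σi² = 19019.
(1·19019 + 1·741) / 2 = 19760/2 = 9880.

9880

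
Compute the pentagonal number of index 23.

782

The 23rd pentagonal number is n(3n−1)/2 with n = 23.
23·(3·23 − 1)/2 = 23·68/2 = 23·34 = 782.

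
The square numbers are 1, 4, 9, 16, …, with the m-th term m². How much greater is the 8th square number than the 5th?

8² = 64 and 5² = 25.
Difference: 64 − 25 = 39.

39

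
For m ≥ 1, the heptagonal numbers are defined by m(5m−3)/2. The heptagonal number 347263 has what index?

373

Set n(5n−3)/2 = 347263, giving 5n² − 3n − 694526 = 0.
The discriminant is 9 + 40·347263 = 13890529, and √13890529 = 3727.
So n = (3 + 3727) / 10 = 3730/10 = 373.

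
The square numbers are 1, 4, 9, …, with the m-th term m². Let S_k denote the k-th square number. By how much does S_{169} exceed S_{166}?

1005

169² = 28561 and 166² = 27556.
Difference: 28561 − 27556 = 1005.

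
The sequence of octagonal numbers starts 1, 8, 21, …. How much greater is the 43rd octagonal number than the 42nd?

Consecutive octagonal numbers differ by 6n − 5: here 6·43 − 5 = 253.

253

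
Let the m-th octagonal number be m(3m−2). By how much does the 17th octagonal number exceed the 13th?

352

17·(3·17 − 2) = 833 and 13·(3·13 − 2) = 481.
Difference: 833 − 481 = 352.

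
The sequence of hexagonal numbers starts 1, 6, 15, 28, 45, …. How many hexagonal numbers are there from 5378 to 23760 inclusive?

57

The n-th hexagonal number is n(2n−1).
Smallest index with value ≥ 5378: n = 53 (giving 5565).
Largest index with value ≤ 23760: n = 109 (giving 23653).
Indices 53 through 109: 57 terms.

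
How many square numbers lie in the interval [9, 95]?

The n-th square number is n².
Smallest index with value ≥ 9: n = 3 (giving 9).
Largest index with value ≤ 95: n = 9 (giving 81).
Indices 3 through 9: 7 terms.

7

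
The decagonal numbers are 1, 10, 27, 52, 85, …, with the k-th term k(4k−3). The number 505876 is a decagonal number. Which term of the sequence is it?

356

Set n(4n−3) = 505876, giving 4n² − 3n − 505876 = 0.
The discriminant is 9 + 16·505876 = 8094025, and √8094025 = 2845.
So n = (3 + 2845) / 8 = 2848/8 = 356.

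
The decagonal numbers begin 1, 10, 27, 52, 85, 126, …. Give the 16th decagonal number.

The 16th decagonal number is n(4n−3) with n = 16.
16·(4·16 − 3) = 16·61 = 976.

976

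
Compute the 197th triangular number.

19503

197·198/2 = 39006/2 = 19503.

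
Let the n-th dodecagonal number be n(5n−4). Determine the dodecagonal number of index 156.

156·(5·156 − 4) = 156·776 = 121056.

121056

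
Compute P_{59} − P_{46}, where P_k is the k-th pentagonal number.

2041

59·(3·59 − 1)/2 = 5192 and 46·(3·46 − 1)/2 = 3151.
Difference: 5192 − 3151 = 2041.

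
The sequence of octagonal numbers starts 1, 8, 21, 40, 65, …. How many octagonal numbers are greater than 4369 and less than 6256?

7

The n-th octagonal number is n(3n−2).
Smallest index with value > 4369: n = 39 (giving 4485).
Largest index with value < 6256: n = 45 (giving 5985).
Indices 39 through 45: 7 terms.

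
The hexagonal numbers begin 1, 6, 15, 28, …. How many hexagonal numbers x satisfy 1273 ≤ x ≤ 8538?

40

The n-th hexagonal number is n(2n−1).
Smallest index with value ≥ 1273: n = 26 (giving 1326).
Largest index with value ≤ 8538: n = 65 (giving 8385).
Indices 26 through 65: 40 terms.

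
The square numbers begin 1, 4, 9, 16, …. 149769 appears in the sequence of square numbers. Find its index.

387

We need n² = 149769, so n = √149769 = 387.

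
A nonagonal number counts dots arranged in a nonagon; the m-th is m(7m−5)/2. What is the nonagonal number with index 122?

122·(7·122 − 5)/2 = 122·849/2 = 51789.

51789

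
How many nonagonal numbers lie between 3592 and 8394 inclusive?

17

The n-th nonagonal number is n(7n−5)/2.
Smallest index with value ≥ 3592: n = 33 (giving 3729).
Largest index with value ≤ 8394: n = 49 (giving 8281).
Indices 33 through 49: 17 terms.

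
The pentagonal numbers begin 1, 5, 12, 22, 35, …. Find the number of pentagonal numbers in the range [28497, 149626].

179

The n-th pentagonal number is n(3n−1)/2.
Smallest index with value ≥ 28497: n = 138 (giving 28497).
Largest index with value ≤ 149626: n = 316 (giving 149626).
Indices 138 through 316: 179 terms.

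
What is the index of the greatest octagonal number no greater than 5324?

42

Solve n(3n−2) ≤ 5324 for integer n.
n = 42 gives 5208 ≤ 5324, while n = 43 gives 5461 > 5324; so the answer is index 42.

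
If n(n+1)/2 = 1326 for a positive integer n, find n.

Set n(n+1)/2 = 1326, giving n² + n − 2652 = 0.
The discriminant is 1 + 8·1326 = 10609, and √10609 = 103.
So n = (-1 + 103) / 2 = 102/2 = 51.
Check: 51·52/2 = 1326. ✓

51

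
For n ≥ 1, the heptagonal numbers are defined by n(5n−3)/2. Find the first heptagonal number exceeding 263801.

Solve n(5n−3)/2 > 263801 for integer n.
The largest n with value ≤ 263801 is 325 (since 263575 ≤ 263801 < 265201), so the first above is n = 326, value 265201.

265201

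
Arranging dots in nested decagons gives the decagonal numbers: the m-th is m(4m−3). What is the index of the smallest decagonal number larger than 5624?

Solve n(4n−3) > 5624 for integer n.
The largest n with value ≤ 5624 is 37 (since 5365 ≤ 5624 < 5662), so the first above is n = 38, value 5662.

38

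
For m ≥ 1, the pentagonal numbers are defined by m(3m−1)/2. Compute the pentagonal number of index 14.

14·(3·14 − 1)/2 = 14·41/2 = 287.

287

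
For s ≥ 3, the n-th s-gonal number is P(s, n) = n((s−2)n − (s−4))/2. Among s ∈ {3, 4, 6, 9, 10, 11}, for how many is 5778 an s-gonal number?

s = 3: P(3, 107) = 5778. ✓
s = 4: P(4, 76) = 5776 and P(4, 77) = 5929; 5778 is not s-gonal.
s = 6: P(6, 54) = 5778. ✓
s = 9: P(9, 40) = 5500 and P(9, 41) = 5781; 5778 is not s-gonal.
s = 10: P(10, 38) = 5662 and P(10, 39) = 5967; 5778 is not s-gonal.
s = 11: P(11, 36) = 5706 and P(11, 37) = 6031; 5778 is not s-gonal.
Hits: s ∈ {3, 6} → 2.

2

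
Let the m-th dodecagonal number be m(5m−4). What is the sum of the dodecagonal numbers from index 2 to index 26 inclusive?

29600

Σ i(5i−4) = 5Σi² − 4Σi over i = 2..26.
Σi = 351 − 1 = 350 and Σi² = 6201 − 1 = 6200.
5·6200 − 4·350 = 29600.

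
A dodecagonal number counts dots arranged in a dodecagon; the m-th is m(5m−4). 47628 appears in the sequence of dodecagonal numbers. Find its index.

Set n(5n−4) = 47628, giving 5n² − 4n − 47628 = 0.
The discriminant is 16 + 20·47628 = 952576, and √952576 = 976.
So n = (4 + 976) / 10 = 980/10 = 98.

98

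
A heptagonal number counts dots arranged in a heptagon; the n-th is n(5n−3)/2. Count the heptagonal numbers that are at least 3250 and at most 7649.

19

The n-th heptagonal number is n(5n−3)/2.
Smallest index with value ≥ 3250: n = 37 (giving 3367).
Largest index with value ≤ 7649: n = 55 (giving 7480).
Indices 37 through 55: 19 terms.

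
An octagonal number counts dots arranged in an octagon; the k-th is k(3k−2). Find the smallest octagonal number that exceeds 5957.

Solve n(3n−2) > 5957 for integer n.
The largest n with value ≤ 5957 is 44 (since 5720 ≤ 5957 < 5985), so the first above is n = 45, value 5985.

5985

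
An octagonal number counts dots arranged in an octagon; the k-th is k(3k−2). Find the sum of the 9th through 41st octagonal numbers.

Σ i(3i−2) = 3Σi² − 2Σi over i = 9..41.
Σi = 861 − 36 = 825 and Σi² = 23821 − 204 = 23617.
3·23617 − 2·825 = 69201.

69201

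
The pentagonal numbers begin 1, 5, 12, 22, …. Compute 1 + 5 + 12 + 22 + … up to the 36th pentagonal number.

23976

Σ i(3i−1)/2 = (3Σi² − Σi) / 2 over i = 1..36.
Σi = 666 and Σi² = 16206.
(3·16206 − 1·666) / 2 = 47952/2 = 23976.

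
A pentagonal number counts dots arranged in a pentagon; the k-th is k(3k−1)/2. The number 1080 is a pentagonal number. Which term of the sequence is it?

27

Set n(3n−1)/2 = 1080, giving 3n² − n − 2160 = 0.
The discriminant is 1 + 24·1080 = 25921, and √25921 = 161.
So n = (1 + 161) / 6 = 162/6 = 27.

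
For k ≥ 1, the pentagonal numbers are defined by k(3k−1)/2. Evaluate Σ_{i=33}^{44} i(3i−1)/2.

Σ i(3i−1)/2 = (3Σi² − Σi) / 2 over i = 33..44.
Σi = 990 − 528 = 462 and Σi² = 29370 − 11440 = 17930.
(3·17930 − 1·462) / 2 = 53328/2 = 26664.

26664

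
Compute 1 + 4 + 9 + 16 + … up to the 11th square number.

506

Σ_{i=1}^{11} i² = 11·12·23/6 = 506.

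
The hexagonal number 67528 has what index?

184

Set n(2n−1) = 67528, giving 2n² − n − 67528 = 0.
So n = (1 + 735) / 4 = 736/4 = 184.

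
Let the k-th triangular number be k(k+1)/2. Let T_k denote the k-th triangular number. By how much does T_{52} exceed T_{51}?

Consecutive triangular numbers differ by n: T_{52} − T_{51} = 52.

52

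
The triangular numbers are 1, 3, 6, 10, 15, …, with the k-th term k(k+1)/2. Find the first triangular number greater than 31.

Solve n(n+1)/2 > 31 for integer n.
The largest n with value ≤ 31 is 7 (since 28 ≤ 31 < 36), so the first above is n = 8, value 36.

36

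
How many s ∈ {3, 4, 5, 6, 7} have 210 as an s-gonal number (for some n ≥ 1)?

s = 3: P(3, 20) = 210. ✓
s = 4: P(4, 14) = 196 and P(4, 15) = 225; 210 is not s-gonal.
s = 5: P(5, 12) = 210. ✓
s = 6: P(6, 10) = 190 and P(6, 11) = 231; 210 is not s-gonal.
s = 7: P(7, 9) = 189 and P(7, 10) = 235; 210 is not s-gonal.
Hits: s ∈ {3, 5} → 2.

2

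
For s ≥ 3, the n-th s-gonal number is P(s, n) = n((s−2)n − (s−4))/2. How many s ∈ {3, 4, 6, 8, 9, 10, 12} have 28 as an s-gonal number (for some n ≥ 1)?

2

s = 3: P(3, 7) = 28. ✓
s = 4: P(4, 5) = 25 and P(4, 6) = 36; 28 is not s-gonal.
s = 6: P(6, 4) = 28. ✓
s = 8: P(8, 3) = 21 and P(8, 4) = 40; 28 is not s-gonal.
s = 9: P(9, 3) = 24 and P(9, 4) = 46; 28 is not s-gonal.
s = 10: P(10, 3) = 27 and P(10, 4) = 52; 28 is not s-gonal.
s = 12: P(12, 2) = 12 and P(12, 3) = 33; 28 is not s-gonal.
Hits: s ∈ {3, 6} → 2.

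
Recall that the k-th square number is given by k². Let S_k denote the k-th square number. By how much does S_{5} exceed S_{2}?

5² = 25 and 2² = 4.
Difference: 25 − 4 = 21.

21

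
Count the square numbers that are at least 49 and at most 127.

5

The n-th square number is n².
Smallest index with value ≥ 49: n = 7 (giving 49).
Largest index with value ≤ 127: n = 11 (giving 121).
Indices 7 through 11: 5 terms.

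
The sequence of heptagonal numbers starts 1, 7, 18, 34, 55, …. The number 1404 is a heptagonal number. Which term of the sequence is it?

24

Set n(5n−3)/2 = 1404, giving 5n² − 3n − 2808 = 0.
So n = (3 + 237) / 10 = 240/10 = 24.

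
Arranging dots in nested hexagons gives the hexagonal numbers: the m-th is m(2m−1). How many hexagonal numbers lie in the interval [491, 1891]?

16

The n-th hexagonal number is n(2n−1).
Smallest index with value ≥ 491: n = 16 (giving 496).
Largest index with value ≤ 1891: n = 31 (giving 1891).
Indices 16 through 31: 16 terms.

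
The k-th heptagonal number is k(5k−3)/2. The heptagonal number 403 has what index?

13

Set n(5n−3)/2 = 403, giving 5n² − 3n − 806 = 0.
The discriminant is 9 + 40·403 = 16129, and √16129 = 127.
So n = (3 + 127) / 10 = 130/10 = 13.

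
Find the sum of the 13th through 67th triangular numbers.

52030

Σ i(i+1)/2 = (Σi² + Σi) / 2 over i = 13..67.
Σi = 2278 − 78 = 2200 and Σi² = 102510 − 650 = 101860.
(1·101860 + 1·2200) / 2 = 104060/2 = 52030.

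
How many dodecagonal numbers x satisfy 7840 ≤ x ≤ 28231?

36

The n-th dodecagonal number is n(5n−4).
Smallest index with value ≥ 7840: n = 40 (giving 7840).
Largest index with value ≤ 28231: n = 75 (giving 27825).
Indices 40 through 75: 36 terms.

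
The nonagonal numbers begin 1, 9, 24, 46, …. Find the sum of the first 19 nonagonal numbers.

8170

Σ i(7i−5)/2 = (7Σi² − 5Σi) / 2 over i = 1..19.
Σi = 190 and Σi² = 2470.
(7·2470 − 5·190) / 2 = 16340/2 = 8170.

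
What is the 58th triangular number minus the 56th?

115

58·59/2 = 1711 and 56·57/2 = 1596.
Difference: 1711 − 1596 = 115.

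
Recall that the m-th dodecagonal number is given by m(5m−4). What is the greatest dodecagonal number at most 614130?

Solve n(5n−4) ≤ 614130 for integer n.
n = 350 gives 611100 ≤ 614130, while n = 351 gives 614601 > 614130; so the answer is 611100.

611100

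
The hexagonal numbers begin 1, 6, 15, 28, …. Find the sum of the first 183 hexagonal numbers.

Σ i(2i−1) = 2Σi² − Σi over i = 1..183.
Σi = 16836 and Σi² = 2059604.
2·2059604 − 1·16836 = 4102372.

4102372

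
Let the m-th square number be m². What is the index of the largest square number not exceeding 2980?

54

Solve n² ≤ 2980 for integer n.
n = 54 gives 2916 ≤ 2980, while n = 55 gives 3025 > 2980; so the answer is index 54.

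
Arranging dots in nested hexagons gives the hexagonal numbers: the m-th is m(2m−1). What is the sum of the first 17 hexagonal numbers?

3417

Σ i(2i−1) = 2Σi² − Σi over i = 1..17.
Σi = 153 and Σi² = 1785.
2·1785 − 1·153 = 3417.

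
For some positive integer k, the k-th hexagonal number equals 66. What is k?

6

Set n(2n−1) = 66, giving 2n² − n − 66 = 0.
So n = (1 + 23) / 4 = 24/4 = 6.
Check: 6·(2·6 − 1) = 66. ✓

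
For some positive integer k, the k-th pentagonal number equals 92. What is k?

Set n(3n−1)/2 = 92, giving 3n² − n − 184 = 0.
The discriminant is 1 + 24·92 = 2209, and √2209 = 47.
So n = (1 + 47) / 6 = 48/6 = 8.
Check: 8·(3·8 − 1)/2 = 92. ✓

8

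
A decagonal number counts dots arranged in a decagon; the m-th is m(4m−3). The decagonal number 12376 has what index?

56

Set n(4n−3) = 12376, giving 4n² − 3n − 12376 = 0.
So n = (3 + 445) / 8 = 448/8 = 56.
Check: 56·(4·56 − 3) = 12376. ✓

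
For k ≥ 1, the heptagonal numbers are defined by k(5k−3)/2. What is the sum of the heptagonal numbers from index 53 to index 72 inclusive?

Σ i(5i−3)/2 = (5Σi² − 3Σi) / 2 over i = 53..72.
Σi = 2628 − 1378 = 1250 and Σi² = 127020 − 48230 = 78790.
(5·78790 − 3·1250) / 2 = 390200/2 = 195100.

195100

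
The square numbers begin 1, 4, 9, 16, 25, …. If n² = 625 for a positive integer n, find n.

25

We need n² = 625, so n = √625 = 25.
Check: 25² = 625. ✓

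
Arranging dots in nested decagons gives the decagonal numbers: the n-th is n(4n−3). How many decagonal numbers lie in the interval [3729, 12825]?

The n-th decagonal number is n(4n−3).
Smallest index with value ≥ 3729: n = 31 (giving 3751).
Largest index with value ≤ 12825: n = 57 (giving 12825).
Indices 31 through 57: 27 terms.

27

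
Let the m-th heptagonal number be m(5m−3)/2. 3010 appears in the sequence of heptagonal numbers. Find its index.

Set n(5n−3)/2 = 3010, giving 5n² − 3n − 6020 = 0.
The discriminant is 9 + 40·3010 = 120409, and √120409 = 347.
So n = (3 + 347) / 10 = 350/10 = 35.

35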